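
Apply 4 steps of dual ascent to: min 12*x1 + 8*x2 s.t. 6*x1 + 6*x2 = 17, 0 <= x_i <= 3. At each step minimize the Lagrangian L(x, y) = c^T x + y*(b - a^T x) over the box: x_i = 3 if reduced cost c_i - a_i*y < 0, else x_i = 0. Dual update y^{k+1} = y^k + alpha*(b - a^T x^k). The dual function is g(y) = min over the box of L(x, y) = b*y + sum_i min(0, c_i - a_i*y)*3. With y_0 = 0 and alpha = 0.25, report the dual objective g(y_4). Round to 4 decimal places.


Dual ascent for LP: min 12*x1 + 8*x2, 6*x1 + 6*x2 = 17, 0 <= x_i <= 3
Step 1: y^k = 0.0, reduced costs: (12.0, 8.0)
  x^k = (0.0, 0.0), subgradient = b - a^T x = 17.0
  y^{k+1} = 0.0 + 0.25*17.0 = 4.25
Step 2: y^k = 4.25, reduced costs: (-13.5, -17.5)
  x^k = (3.0, 3.0), subgradient = b - a^T x = -19.0
  y^{k+1} = 4.25 + 0.25*-19.0 = -0.5
Step 3: y^k = -0.5, reduced costs: (15.0, 11.0)
  x^k = (0.0, 0.0), subgradient = b - a^T x = 17.0
  y^{k+1} = -0.5 + 0.25*17.0 = 3.75
Step 4: y^k = 3.75, reduced costs: (-10.5, -14.5)
  x^k = (3.0, 3.0), subgradient = b - a^T x = -19.0
  y^{k+1} = 3.75 + 0.25*-19.0 = -1.0
Dual objective at y_4 = -1.0: reduced costs (18.0, 14.0), box minimizer x = (0.0, 0.0)
g(y_4) = b*y + (c1 - a1*y)*x1 + (c2 - a2*y)*x2 = 17*(-1.0) + 18.0*0.0 + 14.0*0.0 = -17.0 + 0.0 + 0.0 = -17.0


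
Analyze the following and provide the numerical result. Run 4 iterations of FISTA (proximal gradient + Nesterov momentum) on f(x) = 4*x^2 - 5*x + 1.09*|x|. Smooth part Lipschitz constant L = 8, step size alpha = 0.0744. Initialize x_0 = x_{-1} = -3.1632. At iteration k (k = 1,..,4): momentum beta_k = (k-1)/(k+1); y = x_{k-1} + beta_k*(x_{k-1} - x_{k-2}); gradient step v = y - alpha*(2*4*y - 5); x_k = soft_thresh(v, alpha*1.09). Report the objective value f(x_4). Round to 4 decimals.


FISTA on f(x) = 4*x^2 - 5*x + 1.09*|x|
L = 8, alpha = 0.0744
Iteration 1: beta = 0.0, y = -3.1632 + 0.0*(-3.1632 + 3.1632) = -3.1632
  grad(y) = -30.3056, v = y - alpha*grad = -0.9085
  prox(v) = soft_thresh(-0.9085, 0.0811) = -0.8274
Iteration 2: beta = 0.3333, y = -0.8274 + 0.3333*(-0.8274 + 3.1632) = -0.0488
  grad(y) = -5.3901, v = y - alpha*grad = 0.3523
  prox(v) = soft_thresh(0.3523, 0.0811) = 0.2712
Iteration 3: beta = 0.5, y = 0.2712 + 0.5*(0.2712 + 0.8274) = 0.8204
  grad(y) = 1.5635, v = y - alpha*grad = 0.7041
  prox(v) = soft_thresh(0.7041, 0.0811) = 0.623
Iteration 4: beta = 0.6, y = 0.623 + 0.6*(0.623 - 0.2712) = 0.8341
  grad(y) = 1.673, v = y - alpha*grad = 0.7097
  prox(v) = soft_thresh(0.7097, 0.0811) = 0.6286
f(x_4) = 4*0.6286^2 - 5*0.6286 + 1.09*|0.6286| = -0.8773


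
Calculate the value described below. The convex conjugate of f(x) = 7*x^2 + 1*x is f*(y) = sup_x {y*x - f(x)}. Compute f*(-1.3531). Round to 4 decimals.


f*(y) = sup_x {y*x - a*x^2 - b*x} = sup_x {(y-b)*x - a*x^2}
FOC: (y - b) - 2a*x = 0 => x* = (y - b)/(2a)
x* = (-1.3531 - 1)/(2*7) = -0.1681
f*(-1.3531) = (y-b)^2/(4a) = (-1.3531 - 1)^2/(4*7)
= 5.5371/28 = 0.1978


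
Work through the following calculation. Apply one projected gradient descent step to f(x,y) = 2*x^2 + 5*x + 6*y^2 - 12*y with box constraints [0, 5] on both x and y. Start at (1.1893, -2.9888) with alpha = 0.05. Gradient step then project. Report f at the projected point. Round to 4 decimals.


Step 1: Compute gradient at (1.1893, -2.9888).
grad_x = 2*2*1.1893 + 5 = 9.7572
grad_y = 2*6*-2.9888 - 12 = -47.8656
Step 2: Gradient step.
x_raw = 1.1893 - 0.05*9.7572 = 0.7014
y_raw = -2.9888 - 0.05*-47.8656 = -0.5955
Step 3: Project onto [0, 5].
x_proj = clip(0.7014) = 0.7014
y_proj = clip(-0.5955) = 0.0
Step 4: Evaluate f.
f(0.7014, 0.0) = 4.4912


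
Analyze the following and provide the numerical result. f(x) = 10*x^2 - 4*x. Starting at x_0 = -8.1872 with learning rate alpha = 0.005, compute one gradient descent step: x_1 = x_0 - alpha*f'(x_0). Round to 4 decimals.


We compute the gradient at x_0 and apply the update.
f'(x) = 20*x - 4
f'(-8.1872) = 20*-8.1872 - 4 = -167.744
x_1 = -8.1872 - 0.005*-167.744 = -7.3485


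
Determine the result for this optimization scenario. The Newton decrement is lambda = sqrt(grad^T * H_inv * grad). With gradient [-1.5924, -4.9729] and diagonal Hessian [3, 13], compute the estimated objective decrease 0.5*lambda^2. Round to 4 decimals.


Step 1: H is diagonal, so H^(-1) * g = [-0.5308, -0.3825].
Step 2: g^T H^(-1) g = sum_i g_i^2 / H_ii
  = (-1.5924)^2/3 + (-4.9729)^2/13
  = 0.8452 + 1.9023 = 2.7475
Step 3: Objective decrease = 0.5 * g^T H^(-1) g = 1.3738


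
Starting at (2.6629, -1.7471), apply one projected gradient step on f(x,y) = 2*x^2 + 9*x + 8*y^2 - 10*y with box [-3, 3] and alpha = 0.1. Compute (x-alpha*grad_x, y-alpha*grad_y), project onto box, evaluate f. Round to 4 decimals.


Step 1: Compute gradient at (2.6629, -1.7471).
grad_x = 2*2*2.6629 + 9 = 19.6516
grad_y = 2*8*-1.7471 - 10 = -37.9536
Step 2: Gradient step.
x_raw = 2.6629 - 0.1*19.6516 = 0.6977
y_raw = -1.7471 - 0.1*-37.9536 = 2.0483
Step 3: Project onto [-3, 3].
x_proj = clip(0.6977) = 0.6977
y_proj = clip(2.0483) = 2.0483
Step 4: Evaluate f.
f(0.6977, 2.0483) = 20.3337


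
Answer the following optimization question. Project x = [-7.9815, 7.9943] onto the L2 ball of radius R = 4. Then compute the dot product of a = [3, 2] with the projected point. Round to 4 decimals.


Step 1: Compute ||x|| (intermediates to 6 decimals).
||x|| = sqrt((-7.9815)^2 + 7.9943^2) = 11.2966
Step 2: Project.
Since ||x|| > R, scale = R/||x|| = 4/11.2966 = 0.354089, proj(x) = scale * x
proj(x) = [-2.826161, 2.830694]
Step 3: Dot product.
a^T * proj(x) = 3*(-2.826161) + 2*2.830694 = -2.8171


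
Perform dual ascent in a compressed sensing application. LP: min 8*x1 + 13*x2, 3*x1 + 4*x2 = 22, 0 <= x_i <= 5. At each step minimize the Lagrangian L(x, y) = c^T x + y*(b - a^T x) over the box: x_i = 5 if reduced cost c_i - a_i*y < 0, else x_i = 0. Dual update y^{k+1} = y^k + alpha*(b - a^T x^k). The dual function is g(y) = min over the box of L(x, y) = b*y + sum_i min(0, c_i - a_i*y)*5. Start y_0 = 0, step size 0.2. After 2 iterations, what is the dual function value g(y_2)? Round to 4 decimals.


Dual ascent for LP: min 8*x1 + 13*x2, 3*x1 + 4*x2 = 22, 0 <= x_i <= 5
Step 1: y^k = 0.0, reduced costs: (8.0, 13.0)
  x^k = (0.0, 0.0), subgradient = b - a^T x = 22.0
  y^{k+1} = 0.0 + 0.2*22.0 = 4.4
Step 2: y^k = 4.4, reduced costs: (-5.2, -4.6)
  x^k = (5.0, 5.0), subgradient = b - a^T x = -13.0
  y^{k+1} = 4.4 + 0.2*-13.0 = 1.8
Dual objective at y_2 = 1.8: reduced costs (2.6, 5.8), box minimizer x = (0.0, 0.0)
g(y_2) = b*y + (c1 - a1*y)*x1 + (c2 - a2*y)*x2 = 22*1.8 + 2.6*0.0 + 5.8*0.0 = 39.6 + 0.0 + 0.0 = 39.6


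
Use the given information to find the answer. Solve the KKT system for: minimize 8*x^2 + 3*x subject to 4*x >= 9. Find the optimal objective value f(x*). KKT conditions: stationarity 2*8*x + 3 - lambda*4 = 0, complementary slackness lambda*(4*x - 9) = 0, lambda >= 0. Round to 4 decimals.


Step 1: Try lambda = 0 (constraint inactive).
x_unc = -3/(2*8) = -0.1875
Check: 4*-0.1875 = -0.75 < 9 -- violated!
Step 2: Constraint must be active: 4*x = 9
x* = 9/4 = 2.25
lambda = (2*8*2.25 + 3)/4 = 9.75
Step 3: Compute optimal value.
f(x*) = 8*2.25^2 + 3*2.25 = 47.25


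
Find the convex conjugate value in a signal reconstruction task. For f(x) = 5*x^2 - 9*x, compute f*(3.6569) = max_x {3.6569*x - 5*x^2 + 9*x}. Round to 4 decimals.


f*(y) = sup_x {y*x - a*x^2 - b*x} = sup_x {(y-b)*x - a*x^2}
FOC: (y - b) - 2a*x = 0 => x* = (y - b)/(2a)
x* = (3.6569 + 9)/(2*5) = 1.2657
f*(3.6569) = (y-b)^2/(4a) = (3.6569 + 9)^2/(4*5)
= 160.1971/20 = 8.0099


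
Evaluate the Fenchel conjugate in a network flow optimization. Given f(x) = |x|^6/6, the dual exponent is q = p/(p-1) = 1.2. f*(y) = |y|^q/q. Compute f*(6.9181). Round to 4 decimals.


The conjugate exponent q satisfies 1/p + 1/q = 1.
p = 6, so q = 6/(6 - 1) = 1.2
|y|^q = 6.9181^1.2 = 10.1855
f*(6.9181) = 10.1855 / 1.2 = 8.488


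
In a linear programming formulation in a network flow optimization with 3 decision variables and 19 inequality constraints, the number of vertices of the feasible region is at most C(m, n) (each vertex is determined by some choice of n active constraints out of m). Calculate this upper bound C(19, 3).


Each vertex corresponds to some choice of n active constraints out of m, so the number of vertices is at most C(m, n) = m! / (n!(m-n)!).
m = 19, n = 3
Numerator: 19 * 18 * 17
Denominator: 3! = 6
C(19, 3) = 969


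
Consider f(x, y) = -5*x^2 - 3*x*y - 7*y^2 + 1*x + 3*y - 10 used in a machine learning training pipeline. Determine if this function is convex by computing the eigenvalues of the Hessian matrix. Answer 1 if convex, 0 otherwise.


The Hessian of f(x,y) = -5*x^2 - 3*x*y - 7*y^2 + 1*x + 3*y - 10 is:
H = [[-10, -3], [-3, -14]]
Trace = -10 - 14 = -24
Determinant = -10*-14 - (-3)^2 = 131
Discriminant = (-24)^2 - 4*131 = 52.0
Eigenvalues: lambda_1 = -15.6056, lambda_2 = -8.3944
The function is not convex.

0


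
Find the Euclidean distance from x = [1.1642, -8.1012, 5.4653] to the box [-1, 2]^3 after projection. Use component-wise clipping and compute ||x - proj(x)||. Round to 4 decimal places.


Project each component onto [-1, 2].
clip(1.1642) = 1.1642, clip(-8.1012) = -1.0, clip(5.4653) = 2.0
Projection = [1.1642, -1.0, 2.0]
Squared diffs: [0.0, 50.427, 12.0083]
Distance = sqrt(62.4353) = 7.9016


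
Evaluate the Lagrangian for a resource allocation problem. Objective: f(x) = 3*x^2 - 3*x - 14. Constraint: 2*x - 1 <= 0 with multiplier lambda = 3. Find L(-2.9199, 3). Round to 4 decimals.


Step 1: Evaluate f(x).
f(-2.9199) = 3*(-2.9199)^2 - 3*(-2.9199) - 14 = 20.3371
Step 2: Evaluate g(x).
g(-2.9199) = 2*-2.9199 - 1 = -6.8398
Step 3: Compute Lagrangian.
L = 20.3371 + 3*-6.8398 = -0.1823


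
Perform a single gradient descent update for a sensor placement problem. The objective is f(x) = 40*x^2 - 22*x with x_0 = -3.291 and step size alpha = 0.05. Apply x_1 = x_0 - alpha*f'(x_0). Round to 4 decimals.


We compute the gradient at x_0 and apply the update.
f'(x) = 80*x - 22
f'(-3.291) = 80*-3.291 - 22 = -285.28
x_1 = -3.291 - 0.05*-285.28 = 10.973


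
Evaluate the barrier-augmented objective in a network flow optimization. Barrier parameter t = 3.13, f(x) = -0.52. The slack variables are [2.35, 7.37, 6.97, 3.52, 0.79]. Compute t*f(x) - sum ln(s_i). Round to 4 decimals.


Step 1: Compute log-barrier.
ln values: [0.8544, 1.9974, 1.9416, 1.2585, -0.2357]
phi = -(0.8544 + 1.9974 + 1.9416 + 1.2585 - 0.2357) = -5.8162
Step 2: Compute augmented objective.
t*f(x) = 3.13*-0.52 = -1.6276
Total = -1.6276 - 5.8162 = -7.4438


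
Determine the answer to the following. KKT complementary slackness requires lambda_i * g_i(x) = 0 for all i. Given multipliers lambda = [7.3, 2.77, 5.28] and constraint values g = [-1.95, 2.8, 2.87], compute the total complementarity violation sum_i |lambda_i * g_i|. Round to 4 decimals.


KKT complementary slackness check:
lambda_1 * g_1 = 7.3 * -1.95 = -14.235
lambda_2 * g_2 = 2.77 * 2.8 = 7.756
lambda_3 * g_3 = 5.28 * 2.87 = 15.1536
Total violation = 14.235 + 7.756 + 15.1536 = 37.1446


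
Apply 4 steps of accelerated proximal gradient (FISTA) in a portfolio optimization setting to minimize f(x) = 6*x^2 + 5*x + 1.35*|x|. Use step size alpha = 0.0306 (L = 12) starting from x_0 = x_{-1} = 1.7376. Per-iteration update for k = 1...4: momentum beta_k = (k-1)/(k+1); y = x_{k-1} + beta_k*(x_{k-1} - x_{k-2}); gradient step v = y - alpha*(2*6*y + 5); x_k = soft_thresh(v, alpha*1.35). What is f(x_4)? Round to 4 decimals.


FISTA on f(x) = 6*x^2 + 5*x + 1.35*|x|
L = 12, alpha = 0.0306
Iteration 1: beta = 0.0, y = 1.7376 + 0.0*(1.7376 - 1.7376) = 1.7376
  grad(y) = 25.8512, v = y - alpha*grad = 0.9466
  prox(v) = soft_thresh(0.9466, 0.0413) = 0.9052
Iteration 2: beta = 0.3333, y = 0.9052 + 0.3333*(0.9052 - 1.7376) = 0.6278
  grad(y) = 12.5335, v = y - alpha*grad = 0.2443
  prox(v) = soft_thresh(0.2443, 0.0413) = 0.203
Iteration 3: beta = 0.5, y = 0.203 + 0.5*(0.203 - 0.9052) = -0.1482
  grad(y) = 3.2218, v = y - alpha*grad = -0.2468
  prox(v) = soft_thresh(-0.2468, 0.0413) = -0.2055
Iteration 4: beta = 0.6, y = -0.2055 + 0.6*(-0.2055 - 0.203) = -0.4505
  grad(y) = -0.4062, v = y - alpha*grad = -0.4381
  prox(v) = soft_thresh(-0.4381, 0.0413) = -0.3968
f(x_4) = 6*(-0.3968)^2 + 5*(-0.3968) + 1.35*|-0.3968| = -0.5036


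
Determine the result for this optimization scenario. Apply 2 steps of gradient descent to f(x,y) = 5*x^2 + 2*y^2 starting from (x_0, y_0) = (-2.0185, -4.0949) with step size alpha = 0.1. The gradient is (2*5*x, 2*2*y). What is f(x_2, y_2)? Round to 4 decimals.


Gradient descent on f(x,y) = 5*x^2 + 2*y^2.
Starting point: (-2.0185, -4.0949), alpha = 0.1
Step 1: grad_x = 2*5*-2.0185 = -20.185, grad_y = 2*2*-4.0949 = -16.3796
  x_1 = -2.0185 - 0.1*-20.185 = 0.0
  y_1 = -4.0949 - 0.1*-16.3796 = -2.4569
Step 2: grad_x = 2*5*0.0 = 0.0, grad_y = 2*2*-2.4569 = -9.8278
  x_2 = 0.0 - 0.1*0.0 = 0.0
  y_2 = -2.4569 - 0.1*-9.8278 = -1.4742
f(0.0, -1.4742) = 5*0.0^2 + 2*(-1.4742)^2 = 4.3463


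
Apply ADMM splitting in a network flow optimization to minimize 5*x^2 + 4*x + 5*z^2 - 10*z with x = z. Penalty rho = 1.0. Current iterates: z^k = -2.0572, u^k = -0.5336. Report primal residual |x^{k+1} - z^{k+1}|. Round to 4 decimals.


ADMM iteration with rho = 1.0, z^k = -2.0572, u^k = -0.5336
Step 1: x-update.
Minimize 5*x^2 + 4*x + (1.0/2)*(x + 2.0572 - 0.5336)^2
FOC: (2*5 + 1.0)*x = -4 + 1.0*(-2.0572 + 0.5336)
x^{k+1} = -0.5021
Step 2: z-update.
Minimize 5*z^2 - 10*z + (1.0/2)*(-0.5021 - z - 0.5336)^2
FOC: (2*5 + 1.0)*z = 10 + 1.0*(-0.5021 - 0.5336)
z^{k+1} = 0.8149
Step 3: u-update.
u^{k+1} = -0.5336 - 0.5021 - 0.8149 = -1.8507
Step 4: Primal residual = |-0.5021 - 0.8149| = 1.3171


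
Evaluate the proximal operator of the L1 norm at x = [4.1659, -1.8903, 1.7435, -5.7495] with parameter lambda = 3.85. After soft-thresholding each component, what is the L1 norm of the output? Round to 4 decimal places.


Soft-thresholding with lambda = 3.85:
prox(4.1659) = sign(4.1659)*max(|4.1659| - 3.85, 0) = 0.3159
prox(-1.8903) = sign(-1.8903)*max(|-1.8903| - 3.85, 0) = 0.0
prox(1.7435) = sign(1.7435)*max(|1.7435| - 3.85, 0) = 0.0
prox(-5.7495) = sign(-5.7495)*max(|-5.7495| - 3.85, 0) = -1.8995
prox(x) = [0.3159, 0.0, 0.0, -1.8995]
||prox(x)||_1 = 0.3159 + 0.0 + 0.0 + 1.8995 = 2.2154


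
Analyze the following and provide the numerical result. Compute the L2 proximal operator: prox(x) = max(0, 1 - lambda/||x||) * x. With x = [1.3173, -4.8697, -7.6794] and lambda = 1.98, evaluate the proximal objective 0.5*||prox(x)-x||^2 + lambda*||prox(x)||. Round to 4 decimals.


Step 1: Compute ||x||.
||x|| = 9.1882
Step 2: Compute scaling factor.
scale = max(0, 1 - 1.98/9.1882) = 0.7845
Step 3: prox(x) = [1.0334, -3.8203, -6.0245]
||prox(x)|| = 7.2082
Step 4: Proximal objective.
0.5*||prox-x||^2 = 1.9602
lambda*||prox|| = 14.2722
Total = 16.2324


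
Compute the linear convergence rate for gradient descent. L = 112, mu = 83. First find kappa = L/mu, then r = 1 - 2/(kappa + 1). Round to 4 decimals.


Step 1: Compute the condition number.
kappa = L/mu = 112/83 = 1.3494
Step 2: Compute the convergence rate.
r = 1 - 2/(kappa + 1) = 1 - 2*mu/(L + mu) = (L - mu)/(L + mu) = 29/195 = 0.1487


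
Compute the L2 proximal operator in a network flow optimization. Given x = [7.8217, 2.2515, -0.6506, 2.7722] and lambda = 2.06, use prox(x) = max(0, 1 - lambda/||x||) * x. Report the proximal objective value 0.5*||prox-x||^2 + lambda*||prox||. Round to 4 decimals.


Step 1: Compute ||x||.
||x|| = 8.623
Step 2: Compute scaling factor.
scale = max(0, 1 - 2.06/8.623) = 0.7611
Step 3: prox(x) = [5.9531, 1.7136, -0.4952, 2.1099]
||prox(x)|| = 6.563
Step 4: Proximal objective.
0.5*||prox-x||^2 = 2.1218
lambda*||prox|| = 13.5198
Total = 15.6416


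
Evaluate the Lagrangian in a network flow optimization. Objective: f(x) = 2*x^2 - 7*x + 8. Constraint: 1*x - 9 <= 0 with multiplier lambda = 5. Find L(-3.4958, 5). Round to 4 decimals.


Step 1: Evaluate f(x).
f(-3.4958) = 2*(-3.4958)^2 - 7*(-3.4958) + 8 = 56.9118
Step 2: Evaluate g(x).
g(-3.4958) = 1*-3.4958 - 9 = -12.4958
Step 3: Compute Lagrangian.
L = 56.9118 + 5*-12.4958 = -5.5672


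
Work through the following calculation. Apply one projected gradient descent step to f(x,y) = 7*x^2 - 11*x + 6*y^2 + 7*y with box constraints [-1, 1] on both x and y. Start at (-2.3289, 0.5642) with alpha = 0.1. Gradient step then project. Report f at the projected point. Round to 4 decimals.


Step 1: Compute gradient at (-2.3289, 0.5642).
grad_x = 2*7*-2.3289 - 11 = -43.6046
grad_y = 2*6*0.5642 + 7 = 13.7704
Step 2: Gradient step.
x_raw = -2.3289 - 0.1*-43.6046 = 2.0316
y_raw = 0.5642 - 0.1*13.7704 = -0.8128
Step 3: Project onto [-1, 1].
x_proj = clip(2.0316) = 1.0
y_proj = clip(-0.8128) = -0.8128
Step 4: Evaluate f.
f(1.0, -0.8128) = -5.7256


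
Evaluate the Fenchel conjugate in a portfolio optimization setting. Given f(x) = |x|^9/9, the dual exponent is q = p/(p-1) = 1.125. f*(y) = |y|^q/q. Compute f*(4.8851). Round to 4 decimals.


The conjugate exponent q satisfies 1/p + 1/q = 1.
p = 9, so q = 9/(9 - 1) = 1.125
|y|^q = 4.8851^1.125 = 5.9564
f*(4.8851) = 5.9564 / 1.125 = 5.2946


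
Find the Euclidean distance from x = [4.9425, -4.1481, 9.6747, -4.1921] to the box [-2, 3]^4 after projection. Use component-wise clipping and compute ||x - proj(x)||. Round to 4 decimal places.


Project each component onto [-2, 3].
clip(4.9425) = 3.0, clip(-4.1481) = -2.0, clip(9.6747) = 3.0, clip(-4.1921) = -2.0
Projection = [3.0, -2.0, 3.0, -2.0]
Squared diffs: [3.7733, 4.6143, 44.5516, 4.8053]
Distance = sqrt(57.7445) = 7.599


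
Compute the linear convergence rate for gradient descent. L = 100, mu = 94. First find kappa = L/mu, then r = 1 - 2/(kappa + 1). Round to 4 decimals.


Step 1: Compute the condition number.
kappa = L/mu = 100/94 = 1.0638
Step 2: Compute the convergence rate.
r = 1 - 2/(kappa + 1) = 1 - 2*mu/(L + mu) = (L - mu)/(L + mu) = 6/194 = 0.0309


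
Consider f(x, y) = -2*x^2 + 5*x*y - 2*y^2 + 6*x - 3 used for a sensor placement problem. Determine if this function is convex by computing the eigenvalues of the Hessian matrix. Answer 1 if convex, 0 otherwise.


The Hessian of f(x,y) = -2*x^2 + 5*x*y - 2*y^2 + 6*x - 3 is:
H = [[-4, 5], [5, -4]]
Trace = -4 - 4 = -8
Determinant = -4*-4 - (5)^2 = -9
Discriminant = (-8)^2 - 4*-9 = 100.0
Eigenvalues: lambda_1 = -9.0, lambda_2 = 1.0
The function is not convex.

0


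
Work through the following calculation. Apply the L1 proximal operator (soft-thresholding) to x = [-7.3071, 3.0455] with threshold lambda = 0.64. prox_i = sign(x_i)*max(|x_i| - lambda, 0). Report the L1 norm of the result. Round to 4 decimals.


Soft-thresholding with lambda = 0.64:
prox(-7.3071) = sign(-7.3071)*max(|-7.3071| - 0.64, 0) = -6.6671
prox(3.0455) = sign(3.0455)*max(|3.0455| - 0.64, 0) = 2.4055
prox(x) = [-6.6671, 2.4055]
||prox(x)||_1 = 6.6671 + 2.4055 = 9.0726


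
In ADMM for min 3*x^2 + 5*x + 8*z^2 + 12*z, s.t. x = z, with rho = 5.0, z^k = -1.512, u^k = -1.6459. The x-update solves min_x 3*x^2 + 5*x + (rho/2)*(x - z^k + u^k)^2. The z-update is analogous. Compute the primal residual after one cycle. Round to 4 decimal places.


ADMM iteration with rho = 5.0, z^k = -1.512, u^k = -1.6459
Step 1: x-update.
Minimize 3*x^2 + 5*x + (5.0/2)*(x + 1.512 - 1.6459)^2
FOC: (2*3 + 5.0)*x = -5 + 5.0*(-1.512 + 1.6459)
x^{k+1} = -0.3937
Step 2: z-update.
Minimize 8*z^2 + 12*z + (5.0/2)*(-0.3937 - z - 1.6459)^2
FOC: (2*8 + 5.0)*z = -12 + 5.0*(-0.3937 - 1.6459)
z^{k+1} = -1.057
Step 3: u-update.
u^{k+1} = -1.6459 - 0.3937 + 1.057 = -0.9825
Step 4: Primal residual = |-0.3937 + 1.057| = 0.6634


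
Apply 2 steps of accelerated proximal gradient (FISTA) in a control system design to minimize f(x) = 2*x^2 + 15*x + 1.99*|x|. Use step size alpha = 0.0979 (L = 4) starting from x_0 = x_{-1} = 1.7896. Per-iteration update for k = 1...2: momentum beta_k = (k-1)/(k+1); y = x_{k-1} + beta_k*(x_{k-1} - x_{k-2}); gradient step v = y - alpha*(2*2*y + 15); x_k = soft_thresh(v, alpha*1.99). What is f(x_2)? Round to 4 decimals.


FISTA on f(x) = 2*x^2 + 15*x + 1.99*|x|
L = 4, alpha = 0.0979
Iteration 1: beta = 0.0, y = 1.7896 + 0.0*(1.7896 - 1.7896) = 1.7896
  grad(y) = 22.1584, v = y - alpha*grad = -0.3797
  prox(v) = soft_thresh(-0.3797, 0.1948) = -0.1849
Iteration 2: beta = 0.3333, y = -0.1849 + 0.3333*(-0.1849 - 1.7896) = -0.843
  grad(y) = 11.6278, v = y - alpha*grad = -1.9814
  prox(v) = soft_thresh(-1.9814, 0.1948) = -1.7866
f(x_2) = 2*(-1.7866)^2 + 15*(-1.7866) + 1.99*|-1.7866| = -16.8597


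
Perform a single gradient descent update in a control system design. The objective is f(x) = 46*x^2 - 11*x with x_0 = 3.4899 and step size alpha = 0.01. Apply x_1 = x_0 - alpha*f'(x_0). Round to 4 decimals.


We compute the gradient at x_0 and apply the update.
f'(x) = 92*x - 11
f'(3.4899) = 92*3.4899 - 11 = 310.0708
x_1 = 3.4899 - 0.01*310.0708 = 0.3892


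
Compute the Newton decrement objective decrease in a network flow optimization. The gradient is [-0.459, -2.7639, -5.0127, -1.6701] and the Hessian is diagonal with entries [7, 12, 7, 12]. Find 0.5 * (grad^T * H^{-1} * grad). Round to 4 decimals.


Step 1: H is diagonal, so H^(-1) * g = [-0.0656, -0.2303, -0.7161, -0.1392].
Step 2: g^T H^(-1) g = sum_i g_i^2 / H_ii
  = (-0.459)^2/7 + (-2.7639)^2/12 + (-5.0127)^2/7 + (-1.6701)^2/12
  = 0.0301 + 0.6366 + 3.5896 + 0.2324 = 4.4887
Step 3: Objective decrease = 0.5 * g^T H^(-1) g = 2.2444


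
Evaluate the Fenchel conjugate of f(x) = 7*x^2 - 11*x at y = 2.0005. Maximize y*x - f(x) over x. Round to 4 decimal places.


f*(y) = sup_x {y*x - a*x^2 - b*x} = sup_x {(y-b)*x - a*x^2}
FOC: (y - b) - 2a*x = 0 => x* = (y - b)/(2a)
x* = (2.0005 + 11)/(2*7) = 0.9286
f*(2.0005) = (y-b)^2/(4a) = (2.0005 + 11)^2/(4*7)
= 169.013/28 = 6.0362


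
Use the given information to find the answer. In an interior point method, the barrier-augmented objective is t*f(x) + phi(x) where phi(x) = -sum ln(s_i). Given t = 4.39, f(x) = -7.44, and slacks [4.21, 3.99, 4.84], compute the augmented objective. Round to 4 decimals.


Step 1: Compute log-barrier.
ln values: [1.4375, 1.3838, 1.5769]
phi = -(1.4375 + 1.3838 + 1.5769) = -4.3982
Step 2: Compute augmented objective.
t*f(x) = 4.39*-7.44 = -32.6616
Total = -32.6616 - 4.3982 = -37.0598


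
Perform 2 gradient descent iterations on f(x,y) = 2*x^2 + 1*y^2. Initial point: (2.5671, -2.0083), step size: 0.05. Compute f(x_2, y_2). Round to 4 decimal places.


Gradient descent on f(x,y) = 2*x^2 + 1*y^2.
Starting point: (2.5671, -2.0083), alpha = 0.05
Step 1: grad_x = 2*2*2.5671 = 10.2684, grad_y = 2*1*-2.0083 = -4.0166
  x_1 = 2.5671 - 0.05*10.2684 = 2.0537
  y_1 = -2.0083 - 0.05*-4.0166 = -1.8075
Step 2: grad_x = 2*2*2.0537 = 8.2147, grad_y = 2*1*-1.8075 = -3.6149
  x_2 = 2.0537 - 0.05*8.2147 = 1.6429
  y_2 = -1.8075 - 0.05*-3.6149 = -1.6267
f(1.6429, -1.6267) = 2*1.6429^2 + 1*(-1.6267)^2 = 8.0448


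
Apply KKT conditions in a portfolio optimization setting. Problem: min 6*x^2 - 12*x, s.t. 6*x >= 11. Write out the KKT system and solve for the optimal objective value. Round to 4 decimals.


Step 1: Try lambda = 0 (constraint inactive).
x_unc = 12/(2*6) = 1.0
Check: 6*1.0 = 6.0 < 11 -- violated!
Step 2: Constraint must be active: 6*x = 11
x* = 11/6 = 1.8333 (rounded; the exact value 11/6 is used below)
lambda = (2*6*(11/6) - 12)/6 = 1.6667
Step 3: Compute optimal value.
f(x*) = 6*(11/6)^2 - 12*(11/6) = -1.8333


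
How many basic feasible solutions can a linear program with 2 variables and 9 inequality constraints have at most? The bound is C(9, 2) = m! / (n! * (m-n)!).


Each vertex corresponds to some choice of n active constraints out of m, so the number of vertices is at most C(m, n) = m! / (n!(m-n)!).
m = 9, n = 2
Numerator: 9 * 8
Denominator: 2! = 2
C(9, 2) = 36


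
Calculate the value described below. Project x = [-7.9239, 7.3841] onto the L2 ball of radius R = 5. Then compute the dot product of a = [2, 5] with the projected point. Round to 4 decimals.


Step 1: Compute ||x|| (intermediates to 6 decimals).
||x|| = sqrt((-7.9239)^2 + 7.3841^2) = 10.831118
Step 2: Project.
Since ||x|| > R, scale = R/||x|| = 5/10.831118 = 0.461633, proj(x) = scale * x
proj(x) = [-3.657934, 3.408744]
Step 3: Dot product.
a^T * proj(x) = 2*(-3.657934) + 5*3.408744 = 9.7279


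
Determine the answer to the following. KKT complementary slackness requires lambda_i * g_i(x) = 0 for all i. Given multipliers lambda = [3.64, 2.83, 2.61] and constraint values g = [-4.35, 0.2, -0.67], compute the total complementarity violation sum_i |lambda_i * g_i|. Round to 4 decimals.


KKT complementary slackness check:
lambda_1 * g_1 = 3.64 * -4.35 = -15.834
lambda_2 * g_2 = 2.83 * 0.2 = 0.566
lambda_3 * g_3 = 2.61 * -0.67 = -1.7487
Total violation = 15.834 + 0.566 + 1.7487 = 18.1487


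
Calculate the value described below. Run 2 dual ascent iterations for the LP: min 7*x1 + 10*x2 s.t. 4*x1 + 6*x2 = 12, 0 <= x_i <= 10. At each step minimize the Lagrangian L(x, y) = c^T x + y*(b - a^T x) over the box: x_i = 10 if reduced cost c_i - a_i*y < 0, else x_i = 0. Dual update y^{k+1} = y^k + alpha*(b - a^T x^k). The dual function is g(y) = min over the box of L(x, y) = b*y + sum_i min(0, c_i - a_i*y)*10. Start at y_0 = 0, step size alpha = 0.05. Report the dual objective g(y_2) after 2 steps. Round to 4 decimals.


Dual ascent for LP: min 7*x1 + 10*x2, 4*x1 + 6*x2 = 12, 0 <= x_i <= 10
Step 1: y^k = 0.0, reduced costs: (7.0, 10.0)
  x^k = (0.0, 0.0), subgradient = b - a^T x = 12.0
  y^{k+1} = 0.0 + 0.05*12.0 = 0.6
Step 2: y^k = 0.6, reduced costs: (4.6, 6.4)
  x^k = (0.0, 0.0), subgradient = b - a^T x = 12.0
  y^{k+1} = 0.6 + 0.05*12.0 = 1.2
Dual objective at y_2 = 1.2: reduced costs (2.2, 2.8), box minimizer x = (0.0, 0.0)
g(y_2) = b*y + (c1 - a1*y)*x1 + (c2 - a2*y)*x2 = 12*1.2 + 2.2*0.0 + 2.8*0.0 = 14.4 + 0.0 + 0.0 = 14.4


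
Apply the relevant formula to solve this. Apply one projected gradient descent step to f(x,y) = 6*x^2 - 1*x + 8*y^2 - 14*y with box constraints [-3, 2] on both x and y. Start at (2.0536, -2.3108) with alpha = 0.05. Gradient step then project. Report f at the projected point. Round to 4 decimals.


Step 1: Compute gradient at (2.0536, -2.3108).
grad_x = 2*6*2.0536 - 1 = 23.6432
grad_y = 2*8*-2.3108 - 14 = -50.9728
Step 2: Gradient step.
x_raw = 2.0536 - 0.05*23.6432 = 0.8714
y_raw = -2.3108 - 0.05*-50.9728 = 0.2378
Step 3: Project onto [-3, 2].
x_proj = clip(0.8714) = 0.8714
y_proj = clip(0.2378) = 0.2378
Step 4: Evaluate f.
f(0.8714, 0.2378) = 0.8078


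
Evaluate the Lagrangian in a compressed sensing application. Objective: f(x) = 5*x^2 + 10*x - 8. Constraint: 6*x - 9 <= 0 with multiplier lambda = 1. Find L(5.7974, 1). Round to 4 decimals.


Step 1: Evaluate f(x).
f(5.7974) = 5*5.7974^2 + 10*5.7974 - 8 = 218.0232
Step 2: Evaluate g(x).
g(5.7974) = 6*5.7974 - 9 = 25.7844
Step 3: Compute Lagrangian.
L = 218.0232 + 1*25.7844 = 243.8076


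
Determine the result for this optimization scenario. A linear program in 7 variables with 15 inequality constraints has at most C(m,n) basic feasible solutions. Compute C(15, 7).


Each vertex corresponds to some choice of n active constraints out of m, so the number of vertices is at most C(m, n) = m! / (n!(m-n)!).
m = 15, n = 7
Numerator: 15 * 14 * 13 * 12 * 11 * 10 * 9
Denominator: 7! = 5040
C(15, 7) = 6435


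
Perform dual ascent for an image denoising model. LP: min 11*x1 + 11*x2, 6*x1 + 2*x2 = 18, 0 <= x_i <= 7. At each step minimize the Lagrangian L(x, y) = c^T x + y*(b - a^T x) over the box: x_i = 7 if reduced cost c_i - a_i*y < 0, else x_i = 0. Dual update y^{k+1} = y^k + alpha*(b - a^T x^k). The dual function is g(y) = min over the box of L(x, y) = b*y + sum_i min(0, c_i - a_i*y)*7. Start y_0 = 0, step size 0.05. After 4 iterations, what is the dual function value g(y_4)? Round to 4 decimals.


Dual ascent for LP: min 11*x1 + 11*x2, 6*x1 + 2*x2 = 18, 0 <= x_i <= 7
Step 1: y^k = 0.0, reduced costs: (11.0, 11.0)
  x^k = (0.0, 0.0), subgradient = b - a^T x = 18.0
  y^{k+1} = 0.0 + 0.05*18.0 = 0.9
Step 2: y^k = 0.9, reduced costs: (5.6, 9.2)
  x^k = (0.0, 0.0), subgradient = b - a^T x = 18.0
  y^{k+1} = 0.9 + 0.05*18.0 = 1.8
Step 3: y^k = 1.8, reduced costs: (0.2, 7.4)
  x^k = (0.0, 0.0), subgradient = b - a^T x = 18.0
  y^{k+1} = 1.8 + 0.05*18.0 = 2.7
Step 4: y^k = 2.7, reduced costs: (-5.2, 5.6)
  x^k = (7.0, 0.0), subgradient = b - a^T x = -24.0
  y^{k+1} = 2.7 + 0.05*-24.0 = 1.5
Dual objective at y_4 = 1.5: reduced costs (2.0, 8.0), box minimizer x = (0.0, 0.0)
g(y_4) = b*y + (c1 - a1*y)*x1 + (c2 - a2*y)*x2 = 18*1.5 + 2.0*0.0 + 8.0*0.0 = 27.0 + 0.0 + 0.0 = 27.0


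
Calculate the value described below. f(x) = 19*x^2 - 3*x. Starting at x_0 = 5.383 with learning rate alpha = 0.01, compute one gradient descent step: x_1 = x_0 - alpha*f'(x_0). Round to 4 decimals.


We compute the gradient at x_0 and apply the update.
f'(x) = 38*x - 3
f'(5.383) = 38*5.383 - 3 = 201.554
x_1 = 5.383 - 0.01*201.554 = 3.3675


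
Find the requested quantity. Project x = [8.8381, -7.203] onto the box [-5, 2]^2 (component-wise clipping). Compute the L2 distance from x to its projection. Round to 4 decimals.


Project each component onto [-5, 2].
clip(8.8381) = 2.0, clip(-7.203) = -5.0
Projection = [2.0, -5.0]
Squared diffs: [46.7596, 4.8532]
Distance = sqrt(51.6128) = 7.1842


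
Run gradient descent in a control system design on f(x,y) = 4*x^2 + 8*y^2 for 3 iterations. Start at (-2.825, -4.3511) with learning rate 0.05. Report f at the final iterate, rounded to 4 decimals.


Gradient descent on f(x,y) = 4*x^2 + 8*y^2.
Starting point: (-2.825, -4.3511), alpha = 0.05
Step 1: grad_x = 2*4*-2.825 = -22.6, grad_y = 2*8*-4.3511 = -69.6176
  x_1 = -2.825 - 0.05*-22.6 = -1.695
  y_1 = -4.3511 - 0.05*-69.6176 = -0.8702
Step 2: grad_x = 2*4*-1.695 = -13.56, grad_y = 2*8*-0.8702 = -13.9235
  x_2 = -1.695 - 0.05*-13.56 = -1.017
  y_2 = -0.8702 - 0.05*-13.9235 = -0.174
Step 3: grad_x = 2*4*-1.017 = -8.136, grad_y = 2*8*-0.174 = -2.7847
  x_3 = -1.017 - 0.05*-8.136 = -0.6102
  y_3 = -0.174 - 0.05*-2.7847 = -0.0348
f(-0.6102, -0.0348) = 4*(-0.6102)^2 + 8*(-0.0348)^2 = 1.4991


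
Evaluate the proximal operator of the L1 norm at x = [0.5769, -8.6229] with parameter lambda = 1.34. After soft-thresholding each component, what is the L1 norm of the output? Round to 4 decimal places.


Soft-thresholding with lambda = 1.34:
prox(0.5769) = sign(0.5769)*max(|0.5769| - 1.34, 0) = 0.0
prox(-8.6229) = sign(-8.6229)*max(|-8.6229| - 1.34, 0) = -7.2829
prox(x) = [0.0, -7.2829]
||prox(x)||_1 = 0.0 + 7.2829 = 7.2829


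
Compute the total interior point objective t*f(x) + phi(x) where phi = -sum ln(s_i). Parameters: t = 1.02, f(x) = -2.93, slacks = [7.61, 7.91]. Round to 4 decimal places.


Step 1: Compute log-barrier.
ln values: [2.0295, 2.0681]
phi = -(2.0295 + 2.0681) = -4.0976
Step 2: Compute augmented objective.
t*f(x) = 1.02*-2.93 = -2.9886
Total = -2.9886 - 4.0976 = -7.0862


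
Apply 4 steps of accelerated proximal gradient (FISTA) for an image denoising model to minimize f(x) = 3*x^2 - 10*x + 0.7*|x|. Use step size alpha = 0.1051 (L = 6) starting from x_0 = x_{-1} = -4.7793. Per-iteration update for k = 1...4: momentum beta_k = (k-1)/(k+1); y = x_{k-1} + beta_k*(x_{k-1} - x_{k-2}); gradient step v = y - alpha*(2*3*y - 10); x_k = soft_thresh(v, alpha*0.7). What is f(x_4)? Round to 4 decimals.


FISTA on f(x) = 3*x^2 - 10*x + 0.7*|x|
L = 6, alpha = 0.1051
Iteration 1: beta = 0.0, y = -4.7793 + 0.0*(-4.7793 + 4.7793) = -4.7793
  grad(y) = -38.6758, v = y - alpha*grad = -0.7145
  prox(v) = soft_thresh(-0.7145, 0.0736) = -0.6409
Iteration 2: beta = 0.3333, y = -0.6409 + 0.3333*(-0.6409 + 4.7793) = 0.7386
  grad(y) = -5.5686, v = y - alpha*grad = 1.3238
  prox(v) = soft_thresh(1.3238, 0.0736) = 1.2503
Iteration 3: beta = 0.5, y = 1.2503 + 0.5*(1.2503 + 0.6409) = 2.1958
  grad(y) = 3.175, v = y - alpha*grad = 1.8621
  prox(v) = soft_thresh(1.8621, 0.0736) = 1.7886
Iteration 4: beta = 0.6, y = 1.7886 + 0.6*(1.7886 - 1.2503) = 2.1116
  grad(y) = 2.6694, v = y - alpha*grad = 1.831
  prox(v) = soft_thresh(1.831, 0.0736) = 1.7574
f(x_4) = 3*1.7574^2 - 10*1.7574 + 0.7*|1.7574| = -7.0784


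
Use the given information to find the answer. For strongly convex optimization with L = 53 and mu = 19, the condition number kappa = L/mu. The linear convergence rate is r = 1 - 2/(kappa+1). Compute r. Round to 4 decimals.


Step 1: Compute the condition number.
kappa = L/mu = 53/19 = 2.7895
Step 2: Compute the convergence rate.
r = 1 - 2/(kappa + 1) = 1 - 2*mu/(L + mu) = (L - mu)/(L + mu) = 34/72 = 0.4722


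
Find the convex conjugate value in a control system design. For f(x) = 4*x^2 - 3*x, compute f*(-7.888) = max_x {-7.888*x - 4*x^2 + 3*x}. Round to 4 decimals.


f*(y) = sup_x {y*x - a*x^2 - b*x} = sup_x {(y-b)*x - a*x^2}
FOC: (y - b) - 2a*x = 0 => x* = (y - b)/(2a)
x* = (-7.888 + 3)/(2*4) = -0.611
f*(-7.888) = (y-b)^2/(4a) = (-7.888 + 3)^2/(4*4)
= 23.8925/16 = 1.4933


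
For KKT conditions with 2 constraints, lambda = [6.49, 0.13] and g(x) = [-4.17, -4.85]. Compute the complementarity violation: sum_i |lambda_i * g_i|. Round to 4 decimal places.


KKT complementary slackness check:
lambda_1 * g_1 = 6.49 * -4.17 = -27.0633
lambda_2 * g_2 = 0.13 * -4.85 = -0.6305
Total violation = 27.0633 + 0.6305 = 27.6938


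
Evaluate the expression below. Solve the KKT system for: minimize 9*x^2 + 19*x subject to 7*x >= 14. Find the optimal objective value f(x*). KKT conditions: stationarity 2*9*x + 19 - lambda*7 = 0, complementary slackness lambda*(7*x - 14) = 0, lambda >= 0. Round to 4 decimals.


Step 1: Try lambda = 0 (constraint inactive).
x_unc = -19/(2*9) = -1.0556
Check: 7*-1.0556 = -7.3892 < 14 -- violated!
Step 2: Constraint must be active: 7*x = 14
x* = 14/7 = 2.0
lambda = (2*9*2.0 + 19)/7 = 7.8571
Step 3: Compute optimal value.
f(x*) = 9*2.0^2 + 19*2.0 = 74.0


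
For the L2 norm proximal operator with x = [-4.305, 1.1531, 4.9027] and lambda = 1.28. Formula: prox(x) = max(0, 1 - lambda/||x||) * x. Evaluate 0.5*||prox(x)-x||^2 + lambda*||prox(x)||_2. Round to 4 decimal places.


Step 1: Compute ||x||.
||x|| = 6.6256
Step 2: Compute scaling factor.
scale = max(0, 1 - 1.28/6.6256) = 0.8068
Step 3: prox(x) = [-3.4733, 0.9303, 3.9556]
||prox(x)|| = 5.3456
Step 4: Proximal objective.
0.5*||prox-x||^2 = 0.8192
lambda*||prox|| = 6.8424
Total = 7.6616


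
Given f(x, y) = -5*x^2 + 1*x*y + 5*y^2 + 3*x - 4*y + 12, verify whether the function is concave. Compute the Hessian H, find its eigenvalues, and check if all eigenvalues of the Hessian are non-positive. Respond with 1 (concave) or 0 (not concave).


The Hessian of f(x,y) = -5*x^2 + 1*x*y + 5*y^2 + 3*x - 4*y + 12 is:
H = [[-10, 1], [1, 10]]
Trace = -10 + 10 = 0
Determinant = -10*10 - (1)^2 = -101
Discriminant = (0)^2 - 4*-101 = 404.0
Eigenvalues: lambda_1 = -10.0499, lambda_2 = 10.0499
The function is not concave.

0


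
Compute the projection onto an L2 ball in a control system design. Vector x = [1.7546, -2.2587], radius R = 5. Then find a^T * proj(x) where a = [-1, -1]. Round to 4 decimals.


Step 1: Compute ||x|| (intermediates to 6 decimals).
||x|| = sqrt(1.7546^2 + (-2.2587)^2) = 2.860131
Step 2: Project.
Since ||x|| <= R, proj = x (no scaling needed).
proj(x) = [1.7546, -2.2587]
Step 3: Dot product.
a^T * proj(x) = -1*1.7546 - 1*(-2.2587) = 0.5041


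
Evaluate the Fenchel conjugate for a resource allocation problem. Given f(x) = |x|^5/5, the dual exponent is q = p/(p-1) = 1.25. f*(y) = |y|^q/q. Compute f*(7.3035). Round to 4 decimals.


The conjugate exponent q satisfies 1/p + 1/q = 1.
p = 5, so q = 5/(5 - 1) = 1.25
|y|^q = 7.3035^1.25 = 12.0064
f*(7.3035) = 12.0064 / 1.25 = 9.6051


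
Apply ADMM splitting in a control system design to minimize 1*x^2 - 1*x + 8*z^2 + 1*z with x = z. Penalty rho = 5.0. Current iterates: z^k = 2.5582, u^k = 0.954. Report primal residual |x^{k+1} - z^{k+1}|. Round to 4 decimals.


ADMM iteration with rho = 5.0, z^k = 2.5582, u^k = 0.954
Step 1: x-update.
Minimize 1*x^2 - 1*x + (5.0/2)*(x - 2.5582 + 0.954)^2
FOC: (2*1 + 5.0)*x = 1 + 5.0*(2.5582 - 0.954)
x^{k+1} = 1.2887
Step 2: z-update.
Minimize 8*z^2 + 1*z + (5.0/2)*(1.2887 - z + 0.954)^2
FOC: (2*8 + 5.0)*z = -1 + 5.0*(1.2887 + 0.954)
z^{k+1} = 0.4864
Step 3: u-update.
u^{k+1} = 0.954 + 1.2887 - 0.4864 = 1.7564
Step 4: Primal residual = |1.2887 - 0.4864| = 0.8024


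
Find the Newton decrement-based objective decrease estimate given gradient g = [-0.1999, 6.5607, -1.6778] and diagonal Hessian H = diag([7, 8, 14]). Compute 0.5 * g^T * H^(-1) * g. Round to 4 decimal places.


Step 1: H is diagonal, so H^(-1) * g = [-0.0286, 0.8201, -0.1198].
Step 2: g^T H^(-1) g = sum_i g_i^2 / H_ii
  = (-0.1999)^2/7 + (6.5607)^2/8 + (-1.6778)^2/14
  = 0.0057 + 5.3803 + 0.2011 = 5.5871
Step 3: Objective decrease = 0.5 * g^T H^(-1) g = 2.7936


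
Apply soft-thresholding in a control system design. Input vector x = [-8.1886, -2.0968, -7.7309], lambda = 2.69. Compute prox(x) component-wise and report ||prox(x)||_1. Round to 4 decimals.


Soft-thresholding with lambda = 2.69:
prox(-8.1886) = sign(-8.1886)*max(|-8.1886| - 2.69, 0) = -5.4986
prox(-2.0968) = sign(-2.0968)*max(|-2.0968| - 2.69, 0) = 0.0
prox(-7.7309) = sign(-7.7309)*max(|-7.7309| - 2.69, 0) = -5.0409
prox(x) = [-5.4986, 0.0, -5.0409]
||prox(x)||_1 = 5.4986 + 0.0 + 5.0409 = 10.5395


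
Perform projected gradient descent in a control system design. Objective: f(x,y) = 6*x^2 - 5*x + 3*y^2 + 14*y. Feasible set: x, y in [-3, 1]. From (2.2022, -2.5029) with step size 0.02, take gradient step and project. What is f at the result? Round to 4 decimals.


Step 1: Compute gradient at (2.2022, -2.5029).
grad_x = 2*6*2.2022 - 5 = 21.4264
grad_y = 2*3*-2.5029 + 14 = -1.0174
Step 2: Gradient step.
x_raw = 2.2022 - 0.02*21.4264 = 1.7737
y_raw = -2.5029 - 0.02*-1.0174 = -2.4826
Step 3: Project onto [-3, 1].
x_proj = clip(1.7737) = 1.0
y_proj = clip(-2.4826) = -2.4826
Step 4: Evaluate f.
f(1.0, -2.4826) = -15.2665


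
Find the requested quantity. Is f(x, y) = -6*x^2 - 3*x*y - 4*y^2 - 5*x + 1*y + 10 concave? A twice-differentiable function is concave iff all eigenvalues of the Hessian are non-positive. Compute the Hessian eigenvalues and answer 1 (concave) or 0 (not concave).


The Hessian of f(x,y) = -6*x^2 - 3*x*y - 4*y^2 - 5*x + 1*y + 10 is:
H = [[-12, -3], [-3, -8]]
Trace = -12 - 8 = -20
Determinant = -12*-8 - (-3)^2 = 87
Discriminant = (-20)^2 - 4*87 = 52.0
Eigenvalues: lambda_1 = -13.6056, lambda_2 = -6.3944
The function is concave.

1


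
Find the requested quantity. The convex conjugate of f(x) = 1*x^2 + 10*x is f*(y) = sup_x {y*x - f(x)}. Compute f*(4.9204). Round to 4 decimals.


f*(y) = sup_x {y*x - a*x^2 - b*x} = sup_x {(y-b)*x - a*x^2}
FOC: (y - b) - 2a*x = 0 => x* = (y - b)/(2a)
x* = (4.9204 - 10)/(2*1) = -2.5398
f*(4.9204) = (y-b)^2/(4a) = (4.9204 - 10)^2/(4*1)
= 25.8023/4 = 6.4506


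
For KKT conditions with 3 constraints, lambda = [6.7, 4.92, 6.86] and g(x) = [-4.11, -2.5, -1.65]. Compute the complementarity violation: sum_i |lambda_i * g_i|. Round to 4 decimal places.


KKT complementary slackness check:
lambda_1 * g_1 = 6.7 * -4.11 = -27.537
lambda_2 * g_2 = 4.92 * -2.5 = -12.3
lambda_3 * g_3 = 6.86 * -1.65 = -11.319
Total violation = 27.537 + 12.3 + 11.319 = 51.156


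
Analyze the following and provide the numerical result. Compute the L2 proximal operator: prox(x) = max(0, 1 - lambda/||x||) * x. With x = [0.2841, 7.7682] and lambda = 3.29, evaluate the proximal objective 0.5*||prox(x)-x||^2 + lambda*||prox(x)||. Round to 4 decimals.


Step 1: Compute ||x||.
||x|| = 7.7734
Step 2: Compute scaling factor.
scale = max(0, 1 - 3.29/7.7734) = 0.5768
Step 3: prox(x) = [0.1639, 4.4804]
||prox(x)|| = 4.4834
Step 4: Proximal objective.
0.5*||prox-x||^2 = 5.4121
lambda*||prox|| = 14.7504
Total = 20.1624


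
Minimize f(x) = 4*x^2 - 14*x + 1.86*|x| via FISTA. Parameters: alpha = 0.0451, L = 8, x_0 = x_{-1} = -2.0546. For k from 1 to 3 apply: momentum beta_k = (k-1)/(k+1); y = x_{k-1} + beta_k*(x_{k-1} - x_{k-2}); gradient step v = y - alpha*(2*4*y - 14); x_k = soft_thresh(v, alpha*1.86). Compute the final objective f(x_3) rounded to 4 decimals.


FISTA on f(x) = 4*x^2 - 14*x + 1.86*|x|
L = 8, alpha = 0.0451
Iteration 1: beta = 0.0, y = -2.0546 + 0.0*(-2.0546 + 2.0546) = -2.0546
  grad(y) = -30.4368, v = y - alpha*grad = -0.6819
  prox(v) = soft_thresh(-0.6819, 0.0839) = -0.598
Iteration 2: beta = 0.3333, y = -0.598 + 0.3333*(-0.598 + 2.0546) = -0.1125
  grad(y) = -14.8999, v = y - alpha*grad = 0.5595
  prox(v) = soft_thresh(0.5595, 0.0839) = 0.4756
Iteration 3: beta = 0.5, y = 0.4756 + 0.5*(0.4756 + 0.598) = 1.0124
  grad(y) = -5.9006, v = y - alpha*grad = 1.2785
  prox(v) = soft_thresh(1.2785, 0.0839) = 1.1947
f(x_3) = 4*1.1947^2 - 14*1.1947 + 1.86*|1.1947| = -8.7943
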